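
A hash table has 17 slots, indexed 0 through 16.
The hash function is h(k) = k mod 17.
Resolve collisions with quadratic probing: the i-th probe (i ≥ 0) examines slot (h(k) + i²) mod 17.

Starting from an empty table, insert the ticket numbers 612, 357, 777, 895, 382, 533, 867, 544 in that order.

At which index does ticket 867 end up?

4

612: h=0 => slot 0
357: h=0, probe 0,1 => slot 1
777: h=12 => slot 12
895: h=11 => slot 11
382: h=8 => slot 8
533: h=6 => slot 6
867: h=0, probe 0,1,4 => slot 4
544: h=0, probe 0,1,4,9 => slot 9
Table: [612, 357, ., ., 867, ., 533, ., 382, 544, ., 895, 777, ., ., ., .]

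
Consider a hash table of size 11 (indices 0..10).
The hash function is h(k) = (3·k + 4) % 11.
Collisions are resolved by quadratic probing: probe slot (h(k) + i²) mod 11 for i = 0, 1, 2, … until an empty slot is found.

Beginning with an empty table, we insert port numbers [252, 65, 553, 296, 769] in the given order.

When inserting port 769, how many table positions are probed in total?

4

252 hashes to 1; slot 1 is free → place at 1.
65 hashes to 1; 1 taken → place at 2.
553 hashes to 2; 2 taken → place at 3.
296 hashes to 1; 1,2 taken → place at 5.
769 hashes to 1; 1,2,5 taken → place at 10.
Table: [., 252, 65, 553, ., 296, ., ., ., ., 769]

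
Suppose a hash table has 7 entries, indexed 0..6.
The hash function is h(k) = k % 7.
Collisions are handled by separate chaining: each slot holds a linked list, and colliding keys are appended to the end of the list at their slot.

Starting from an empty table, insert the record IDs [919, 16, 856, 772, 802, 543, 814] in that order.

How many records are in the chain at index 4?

Insert 919: h=2, bucket 2 empty → new chain.
Insert 16: h=2, bucket 2 nonempty → append to chain.
Insert 856: h=2, bucket 2 nonempty → append to chain.
Insert 772: h=2, bucket 2 nonempty → append to chain.
Insert 802: h=4, bucket 4 empty → new chain.
Insert 543: h=4, bucket 4 nonempty → append to chain.
Insert 814: h=2, bucket 2 nonempty → append to chain.
Final buckets:
0: _
1: _
2: 919 -> 16 -> 856 -> 772 -> 814
3: _
4: 802 -> 543
5: _
6: _

2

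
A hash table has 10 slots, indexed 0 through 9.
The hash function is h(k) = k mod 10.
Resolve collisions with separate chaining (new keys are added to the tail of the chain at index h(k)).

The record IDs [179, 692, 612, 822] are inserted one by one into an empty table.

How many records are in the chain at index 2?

3

Insert 179: h=9, bucket 9 empty -> new chain.
Insert 692: h=2, bucket 2 empty -> new chain.
Insert 612: h=2, bucket 2 nonempty -> append to chain.
Insert 822: h=2, bucket 2 nonempty -> append to chain.
Final buckets:
0: -
1: -
2: 692 -> 612 -> 822
3: -
4: -
5: -
6: -
7: -
8: -
9: 179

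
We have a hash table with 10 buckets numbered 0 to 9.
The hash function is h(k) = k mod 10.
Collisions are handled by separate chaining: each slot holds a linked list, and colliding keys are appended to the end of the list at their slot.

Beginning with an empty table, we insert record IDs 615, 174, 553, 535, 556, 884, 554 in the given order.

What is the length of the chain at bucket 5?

615 → bucket 5
174 → bucket 4
553 → bucket 3
535 → bucket 5 (collision)
556 → bucket 6
884 → bucket 4 (collision)
554 → bucket 4 (collision)
Final buckets:
0: ∅
1: ∅
2: ∅
3: 553
4: 174 -> 884 -> 554
5: 615 -> 535
6: 556
7: ∅
8: ∅
9: ∅

2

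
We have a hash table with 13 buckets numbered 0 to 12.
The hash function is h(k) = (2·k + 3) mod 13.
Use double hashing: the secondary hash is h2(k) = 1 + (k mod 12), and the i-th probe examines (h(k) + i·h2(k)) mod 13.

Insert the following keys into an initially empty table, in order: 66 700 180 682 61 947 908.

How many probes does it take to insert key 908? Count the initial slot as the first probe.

Insert 66: h=5, slot 5 empty => index 5.
Insert 700: h=12, slot 12 empty => index 12.
Insert 180: h=12, h2=1, slot 12 occupied => index 0.
Insert 682: h=2, slot 2 empty => index 2.
Insert 61: h=8, slot 8 empty => index 8.
Insert 947: h=12, h2=12, slot 12 occupied => index 11.
Insert 908: h=12, h2=9, slots 12,8 occupied => index 4.
Table: [180, ∅, 682, ∅, 908, 66, ∅, ∅, 61, ∅, ∅, 947, 700]

3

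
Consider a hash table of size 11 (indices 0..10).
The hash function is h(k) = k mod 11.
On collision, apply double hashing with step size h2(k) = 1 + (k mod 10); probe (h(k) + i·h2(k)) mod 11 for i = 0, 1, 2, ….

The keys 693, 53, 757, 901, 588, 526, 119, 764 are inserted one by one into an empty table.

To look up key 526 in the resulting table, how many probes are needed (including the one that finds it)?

Insert 693: h=0, slot 0 empty -> index 0.
Insert 53: h=9, slot 9 empty -> index 9.
Insert 757: h=9, h2=8, slot 9 occupied -> index 6.
Insert 901: h=10, slot 10 empty -> index 10.
Insert 588: h=5, slot 5 empty -> index 5.
Insert 526: h=9, h2=7, slots 9,5 occupied -> index 1.
Insert 119: h=9, h2=10, slot 9 occupied -> index 8.
Insert 764: h=5, h2=5, slots 5,10 occupied -> index 4.
Table: [693, 526, ∅, ∅, 764, 588, 757, ∅, 119, 53, 901]
Lookup 526: h=9, h2=7, probe 9,5,1 → found at 1.

3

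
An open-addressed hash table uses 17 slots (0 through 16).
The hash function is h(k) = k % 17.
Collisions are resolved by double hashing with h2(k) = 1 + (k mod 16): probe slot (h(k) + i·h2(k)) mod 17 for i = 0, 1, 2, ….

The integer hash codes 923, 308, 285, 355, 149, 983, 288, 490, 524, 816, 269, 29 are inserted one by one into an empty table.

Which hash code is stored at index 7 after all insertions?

923 hashes to 5; slot 5 is free -> place at 5.
308 hashes to 2; slot 2 is free -> place at 2.
285 hashes to 13; slot 13 is free -> place at 13.
355 hashes to 15; slot 15 is free -> place at 15.
149 hashes to 13, h2=6; 13,2 taken -> place at 8.
983 hashes to 14; slot 14 is free -> place at 14.
288 hashes to 16; slot 16 is free -> place at 16.
490 hashes to 14, h2=11; 14,8,2,13 taken -> place at 7.
524 hashes to 14, h2=13; 14 taken -> place at 10.
816 hashes to 0; slot 0 is free -> place at 0.
269 hashes to 14, h2=14; 14 taken -> place at 11.
29 hashes to 12; slot 12 is free -> place at 12.
Table: [816, ., 308, ., ., 923, ., 490, 149, ., 524, 269, 29, 285, 983, 355, 288]

490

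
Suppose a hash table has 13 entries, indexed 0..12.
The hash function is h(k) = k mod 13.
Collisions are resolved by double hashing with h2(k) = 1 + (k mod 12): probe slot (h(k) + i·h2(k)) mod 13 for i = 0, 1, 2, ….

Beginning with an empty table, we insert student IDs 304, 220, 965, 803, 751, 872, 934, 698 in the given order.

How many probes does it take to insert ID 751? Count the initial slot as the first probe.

3

Insert 304: h=5, slot 5 empty => index 5.
Insert 220: h=12, slot 12 empty => index 12.
Insert 965: h=3, slot 3 empty => index 3.
Insert 803: h=10, slot 10 empty => index 10.
Insert 751: h=10, h2=8, slots 10,5 occupied => index 0.
Insert 872: h=1, slot 1 empty => index 1.
Insert 934: h=11, slot 11 empty => index 11.
Insert 698: h=9, slot 9 empty => index 9.
Table: [751, 872, —, 965, —, 304, —, —, —, 698, 803, 934, 220]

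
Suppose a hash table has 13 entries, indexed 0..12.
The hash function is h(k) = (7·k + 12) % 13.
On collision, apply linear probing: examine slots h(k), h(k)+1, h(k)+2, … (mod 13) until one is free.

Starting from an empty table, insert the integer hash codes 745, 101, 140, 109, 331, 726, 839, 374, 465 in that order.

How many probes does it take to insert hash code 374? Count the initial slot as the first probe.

3

745 hashes to 1; slot 1 is free -> place at 1.
101 hashes to 4; slot 4 is free -> place at 4.
140 hashes to 4; 4 taken -> place at 5.
109 hashes to 8; slot 8 is free -> place at 8.
331 hashes to 2; slot 2 is free -> place at 2.
726 hashes to 11; slot 11 is free -> place at 11.
839 hashes to 9; slot 9 is free -> place at 9.
374 hashes to 4; 4,5 taken -> place at 6.
465 hashes to 4; 4,5,6 taken -> place at 7.
Table: [-, 745, 331, -, 101, 140, 374, 465, 109, 839, -, 726, -]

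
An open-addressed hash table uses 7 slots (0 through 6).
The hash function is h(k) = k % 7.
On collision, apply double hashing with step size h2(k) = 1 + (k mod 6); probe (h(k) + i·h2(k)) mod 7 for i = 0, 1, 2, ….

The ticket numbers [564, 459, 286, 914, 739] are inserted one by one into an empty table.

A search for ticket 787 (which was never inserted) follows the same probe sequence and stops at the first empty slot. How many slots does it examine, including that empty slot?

564: h=4 → slot 4
459: h=4, h2=4, probe 4,1 → slot 1
286: h=6 → slot 6
914: h=4, h2=3, probe 4,0 → slot 0
739: h=4, h2=2, probe 4,6,1,3 → slot 3
Table: [914, 459, -, 739, 564, -, 286]
Lookup 787: h=3, h2=2, probe 3,5 → slot 5 empty, not found.

2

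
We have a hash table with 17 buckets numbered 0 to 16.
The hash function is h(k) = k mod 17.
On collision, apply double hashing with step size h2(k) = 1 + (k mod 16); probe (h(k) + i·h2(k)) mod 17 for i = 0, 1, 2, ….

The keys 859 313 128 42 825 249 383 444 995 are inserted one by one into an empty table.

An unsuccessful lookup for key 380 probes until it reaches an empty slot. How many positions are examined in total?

859: h=9 -> slot 9
313: h=7 -> slot 7
128: h=9, h2=1, probe 9,10 -> slot 10
42: h=8 -> slot 8
825: h=9, h2=10, probe 9,2 -> slot 2
249: h=11 -> slot 11
383: h=9, h2=16, probe 9,8,7,6 -> slot 6
444: h=2, h2=13, probe 2,15 -> slot 15
995: h=9, h2=4, probe 9,13 -> slot 13
Table: [_, _, 825, _, _, _, 383, 313, 42, 859, 128, 249, _, 995, _, 444, _]
Lookup 380: h=6, h2=13, probe 6,2,15,11,7,3 → slot 3 empty, not found.

6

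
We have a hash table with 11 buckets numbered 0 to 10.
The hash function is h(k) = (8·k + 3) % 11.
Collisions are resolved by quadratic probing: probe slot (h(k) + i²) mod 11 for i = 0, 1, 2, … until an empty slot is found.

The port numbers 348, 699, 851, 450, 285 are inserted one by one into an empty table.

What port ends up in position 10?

285

348: h=4 -> slot 4
699: h=7 -> slot 7
851: h=2 -> slot 2
450: h=6 -> slot 6
285: h=6, probe 6,7,10 -> slot 10
Table: [., ., 851, ., 348, ., 450, 699, ., ., 285]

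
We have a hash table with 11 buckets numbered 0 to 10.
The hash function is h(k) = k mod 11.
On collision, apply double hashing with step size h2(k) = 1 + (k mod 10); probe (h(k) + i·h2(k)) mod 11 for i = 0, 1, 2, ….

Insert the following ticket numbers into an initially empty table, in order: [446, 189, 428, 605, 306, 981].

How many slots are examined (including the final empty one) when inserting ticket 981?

2

Insert 446: h=6, slot 6 empty -> index 6.
Insert 189: h=2, slot 2 empty -> index 2.
Insert 428: h=10, slot 10 empty -> index 10.
Insert 605: h=0, slot 0 empty -> index 0.
Insert 306: h=9, slot 9 empty -> index 9.
Insert 981: h=2, h2=2, slot 2 occupied -> index 4.
Table: [605, ∅, 189, ∅, 981, ∅, 446, ∅, ∅, 306, 428]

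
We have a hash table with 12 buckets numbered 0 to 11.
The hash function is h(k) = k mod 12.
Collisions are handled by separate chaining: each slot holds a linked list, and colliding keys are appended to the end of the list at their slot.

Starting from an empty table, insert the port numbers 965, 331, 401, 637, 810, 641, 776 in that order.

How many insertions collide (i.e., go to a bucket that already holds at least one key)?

965 → bucket 5
331 → bucket 7
401 → bucket 5 (collision)
637 → bucket 1
810 → bucket 6
641 → bucket 5 (collision)
776 → bucket 8
Final buckets:
0: _
1: 637
2: _
3: _
4: _
5: 965 -> 401 -> 641
6: 810
7: 331
8: 776
9: _
10: _
11: _

2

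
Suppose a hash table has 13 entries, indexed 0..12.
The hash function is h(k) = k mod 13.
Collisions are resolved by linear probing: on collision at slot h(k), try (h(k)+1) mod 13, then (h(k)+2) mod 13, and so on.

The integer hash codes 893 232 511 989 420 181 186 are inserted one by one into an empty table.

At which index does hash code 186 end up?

6

893: h=9 → slot 9
232: h=11 → slot 11
511: h=4 → slot 4
989: h=1 → slot 1
420: h=4, probe 4,5 → slot 5
181: h=12 → slot 12
186: h=4, probe 4,5,6 → slot 6
Table: [—, 989, —, —, 511, 420, 186, —, —, 893, —, 232, 181]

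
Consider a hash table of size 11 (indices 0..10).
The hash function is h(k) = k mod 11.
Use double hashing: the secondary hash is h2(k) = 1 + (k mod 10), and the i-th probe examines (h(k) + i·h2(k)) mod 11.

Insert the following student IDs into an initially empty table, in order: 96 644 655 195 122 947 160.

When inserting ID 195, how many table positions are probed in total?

2

96 hashes to 8; slot 8 is free → place at 8.
644 hashes to 6; slot 6 is free → place at 6.
655 hashes to 6, h2=6; 6 taken → place at 1.
195 hashes to 8, h2=6; 8 taken → place at 3.
122 hashes to 1, h2=3; 1 taken → place at 4.
947 hashes to 1, h2=8; 1 taken → place at 9.
160 hashes to 6, h2=1; 6 taken → place at 7.
Table: [—, 655, —, 195, 122, —, 644, 160, 96, 947, —]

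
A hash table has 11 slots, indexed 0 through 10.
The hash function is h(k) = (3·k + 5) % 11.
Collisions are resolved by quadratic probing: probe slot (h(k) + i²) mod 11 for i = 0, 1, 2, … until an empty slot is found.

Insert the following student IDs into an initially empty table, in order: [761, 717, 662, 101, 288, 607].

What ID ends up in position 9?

Insert 761: h=0, slot 0 empty → index 0.
Insert 717: h=0, slot 0 occupied → index 1.
Insert 662: h=0, slots 0,1 occupied → index 4.
Insert 101: h=0, slots 0,1,4 occupied → index 9.
Insert 288: h=0, slots 0,1,4,9 occupied → index 5.
Insert 607: h=0, slots 0,1,4,9,5 occupied → index 3.
Table: [761, 717, ., 607, 662, 288, ., ., ., 101, .]

101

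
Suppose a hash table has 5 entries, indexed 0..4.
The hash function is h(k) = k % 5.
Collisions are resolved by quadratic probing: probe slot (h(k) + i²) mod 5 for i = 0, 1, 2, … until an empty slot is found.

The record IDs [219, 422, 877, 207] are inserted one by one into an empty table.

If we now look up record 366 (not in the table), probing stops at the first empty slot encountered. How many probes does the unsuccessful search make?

3

219 hashes to 4; slot 4 is free → place at 4.
422 hashes to 2; slot 2 is free → place at 2.
877 hashes to 2; 2 taken → place at 3.
207 hashes to 2; 2,3 taken → place at 1.
Table: [-, 207, 422, 877, 219]
Lookup 366: h=1, probe 1,2,0 → slot 0 empty, not found.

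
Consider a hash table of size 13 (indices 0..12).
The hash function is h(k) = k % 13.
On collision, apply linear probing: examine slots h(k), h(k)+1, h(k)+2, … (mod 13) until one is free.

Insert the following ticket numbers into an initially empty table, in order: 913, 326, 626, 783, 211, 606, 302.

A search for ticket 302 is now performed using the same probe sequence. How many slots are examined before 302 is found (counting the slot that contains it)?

913 hashes to 3; slot 3 is free => place at 3.
326 hashes to 1; slot 1 is free => place at 1.
626 hashes to 2; slot 2 is free => place at 2.
783 hashes to 3; 3 taken => place at 4.
211 hashes to 3; 3,4 taken => place at 5.
606 hashes to 8; slot 8 is free => place at 8.
302 hashes to 3; 3,4,5 taken => place at 6.
Table: [∅, 326, 626, 913, 783, 211, 302, ∅, 606, ∅, ∅, ∅, ∅]
Lookup 302: h=3, probe 3,4,5,6 → found at 6.

4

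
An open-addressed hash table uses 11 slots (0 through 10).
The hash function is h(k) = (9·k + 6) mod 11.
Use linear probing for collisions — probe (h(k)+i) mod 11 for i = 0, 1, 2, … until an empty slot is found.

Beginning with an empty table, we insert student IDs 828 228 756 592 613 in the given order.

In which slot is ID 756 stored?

2

828 hashes to 0; slot 0 is free -> place at 0.
228 hashes to 1; slot 1 is free -> place at 1.
756 hashes to 1; 1 taken -> place at 2.
592 hashes to 10; slot 10 is free -> place at 10.
613 hashes to 1; 1,2 taken -> place at 3.
Table: [828, 228, 756, 613, _, _, _, _, _, _, 592]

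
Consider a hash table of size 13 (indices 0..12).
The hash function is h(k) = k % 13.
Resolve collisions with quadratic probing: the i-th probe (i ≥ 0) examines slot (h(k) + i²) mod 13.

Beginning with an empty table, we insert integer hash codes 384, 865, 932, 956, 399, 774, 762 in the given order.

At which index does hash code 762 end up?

Insert 384: h=7, slot 7 empty -> index 7.
Insert 865: h=7, slot 7 occupied -> index 8.
Insert 932: h=9, slot 9 empty -> index 9.
Insert 956: h=7, slots 7,8 occupied -> index 11.
Insert 399: h=9, slot 9 occupied -> index 10.
Insert 774: h=7, slots 7,8,11 occupied -> index 3.
Insert 762: h=8, slots 8,9 occupied -> index 12.
Table: [∅, ∅, ∅, 774, ∅, ∅, ∅, 384, 865, 932, 399, 956, 762]

12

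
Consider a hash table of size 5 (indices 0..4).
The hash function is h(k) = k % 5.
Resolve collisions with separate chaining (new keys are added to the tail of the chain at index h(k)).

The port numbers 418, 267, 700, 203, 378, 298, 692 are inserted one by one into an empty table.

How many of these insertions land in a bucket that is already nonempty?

4

Insert 418: h=3, bucket 3 empty -> new chain.
Insert 267: h=2, bucket 2 empty -> new chain.
Insert 700: h=0, bucket 0 empty -> new chain.
Insert 203: h=3, bucket 3 nonempty -> append to chain.
Insert 378: h=3, bucket 3 nonempty -> append to chain.
Insert 298: h=3, bucket 3 nonempty -> append to chain.
Insert 692: h=2, bucket 2 nonempty -> append to chain.
Final buckets:
0: 700
1: .
2: 267 -> 692
3: 418 -> 203 -> 378 -> 298
4: .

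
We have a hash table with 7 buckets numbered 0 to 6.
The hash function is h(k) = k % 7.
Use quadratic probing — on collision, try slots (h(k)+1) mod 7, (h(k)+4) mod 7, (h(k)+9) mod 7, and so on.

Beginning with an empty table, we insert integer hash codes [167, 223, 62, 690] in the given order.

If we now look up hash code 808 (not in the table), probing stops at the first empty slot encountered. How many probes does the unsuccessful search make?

Insert 167: h=6, slot 6 empty -> index 6.
Insert 223: h=6, slot 6 occupied -> index 0.
Insert 62: h=6, slots 6,0 occupied -> index 3.
Insert 690: h=4, slot 4 empty -> index 4.
Table: [223, ., ., 62, 690, ., 167]
Lookup 808: h=3, probe 3,4,0,5 → slot 5 empty, not found.

4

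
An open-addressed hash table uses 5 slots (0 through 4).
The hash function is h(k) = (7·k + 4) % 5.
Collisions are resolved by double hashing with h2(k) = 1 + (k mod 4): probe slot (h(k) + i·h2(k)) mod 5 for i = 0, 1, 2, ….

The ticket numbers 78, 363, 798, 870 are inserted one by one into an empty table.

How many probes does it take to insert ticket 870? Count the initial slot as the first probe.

2

Insert 78: h=0, slot 0 empty → index 0.
Insert 363: h=0, h2=4, slot 0 occupied → index 4.
Insert 798: h=0, h2=3, slot 0 occupied → index 3.
Insert 870: h=4, h2=3, slot 4 occupied → index 2.
Table: [78, ∅, 870, 798, 363]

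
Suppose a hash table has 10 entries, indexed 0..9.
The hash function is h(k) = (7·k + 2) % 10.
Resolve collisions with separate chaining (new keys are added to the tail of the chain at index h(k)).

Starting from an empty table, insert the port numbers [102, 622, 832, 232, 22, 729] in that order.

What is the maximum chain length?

102 -> bucket 6
622 -> bucket 6 (collision)
832 -> bucket 6 (collision)
232 -> bucket 6 (collision)
22 -> bucket 6 (collision)
729 -> bucket 5
Final buckets:
0: -
1: -
2: -
3: -
4: -
5: 729
6: 102 -> 622 -> 832 -> 232 -> 22
7: -
8: -
9: -

5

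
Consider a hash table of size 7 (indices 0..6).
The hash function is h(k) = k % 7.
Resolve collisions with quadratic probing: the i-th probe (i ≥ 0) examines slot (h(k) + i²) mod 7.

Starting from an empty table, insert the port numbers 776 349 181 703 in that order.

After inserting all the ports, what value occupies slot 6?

776

776: h=6 => slot 6
349: h=6, probe 6,0 => slot 0
181: h=6, probe 6,0,3 => slot 3
703: h=3, probe 3,4 => slot 4
Table: [349, —, —, 181, 703, —, 776]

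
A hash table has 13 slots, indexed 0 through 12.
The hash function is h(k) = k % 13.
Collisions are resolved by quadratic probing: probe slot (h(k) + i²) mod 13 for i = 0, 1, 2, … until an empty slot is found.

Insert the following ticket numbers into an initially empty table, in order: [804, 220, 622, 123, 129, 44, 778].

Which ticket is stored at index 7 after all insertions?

804: h=11 => slot 11
220: h=12 => slot 12
622: h=11, probe 11,12,2 => slot 2
123: h=6 => slot 6
129: h=12, probe 12,0 => slot 0
44: h=5 => slot 5
778: h=11, probe 11,12,2,7 => slot 7
Table: [129, -, 622, -, -, 44, 123, 778, -, -, -, 804, 220]

778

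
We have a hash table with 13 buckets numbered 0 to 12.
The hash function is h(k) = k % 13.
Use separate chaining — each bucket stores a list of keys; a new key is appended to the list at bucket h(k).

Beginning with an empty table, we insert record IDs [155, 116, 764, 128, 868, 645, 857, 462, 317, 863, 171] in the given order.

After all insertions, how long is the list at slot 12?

155 -> bucket 12
116 -> bucket 12 (collision)
764 -> bucket 10
128 -> bucket 11
868 -> bucket 10 (collision)
645 -> bucket 8
857 -> bucket 12 (collision)
462 -> bucket 7
317 -> bucket 5
863 -> bucket 5 (collision)
171 -> bucket 2
Final buckets:
0: .
1: .
2: 171
3: .
4: .
5: 317 -> 863
6: .
7: 462
8: 645
9: .
10: 764 -> 868
11: 128
12: 155 -> 116 -> 857

3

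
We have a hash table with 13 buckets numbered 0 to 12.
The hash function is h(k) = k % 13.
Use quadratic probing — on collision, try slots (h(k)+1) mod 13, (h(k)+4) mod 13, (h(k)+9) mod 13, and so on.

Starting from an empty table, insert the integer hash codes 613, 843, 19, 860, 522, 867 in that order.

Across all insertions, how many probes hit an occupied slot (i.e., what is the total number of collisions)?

613 hashes to 2; slot 2 is free => place at 2.
843 hashes to 11; slot 11 is free => place at 11.
19 hashes to 6; slot 6 is free => place at 6.
860 hashes to 2; 2 taken => place at 3.
522 hashes to 2; 2,3,6,11 taken => place at 5.
867 hashes to 9; slot 9 is free => place at 9.
Table: [., ., 613, 860, ., 522, 19, ., ., 867, ., 843, .]

5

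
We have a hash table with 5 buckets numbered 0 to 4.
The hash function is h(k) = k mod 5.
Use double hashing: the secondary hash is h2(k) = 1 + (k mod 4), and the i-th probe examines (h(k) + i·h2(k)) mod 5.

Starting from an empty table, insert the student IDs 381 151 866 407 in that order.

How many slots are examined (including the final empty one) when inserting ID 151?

Insert 381: h=1, slot 1 empty => index 1.
Insert 151: h=1, h2=4, slot 1 occupied => index 0.
Insert 866: h=1, h2=3, slot 1 occupied => index 4.
Insert 407: h=2, slot 2 empty => index 2.
Table: [151, 381, 407, -, 866]

2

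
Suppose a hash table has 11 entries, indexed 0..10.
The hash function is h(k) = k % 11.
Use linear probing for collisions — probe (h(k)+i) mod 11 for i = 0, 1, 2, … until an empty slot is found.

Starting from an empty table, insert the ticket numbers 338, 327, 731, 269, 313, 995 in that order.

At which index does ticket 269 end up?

6

338: h=8 => slot 8
327: h=8, probe 8,9 => slot 9
731: h=5 => slot 5
269: h=5, probe 5,6 => slot 6
313: h=5, probe 5,6,7 => slot 7
995: h=5, probe 5,6,7,8,9,10 => slot 10
Table: [∅, ∅, ∅, ∅, ∅, 731, 269, 313, 338, 327, 995]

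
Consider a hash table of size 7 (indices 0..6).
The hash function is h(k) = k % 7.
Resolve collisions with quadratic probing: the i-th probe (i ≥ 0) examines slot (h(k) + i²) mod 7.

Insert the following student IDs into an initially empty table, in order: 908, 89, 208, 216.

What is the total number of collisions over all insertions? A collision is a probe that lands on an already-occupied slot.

4

908 hashes to 5; slot 5 is free => place at 5.
89 hashes to 5; 5 taken => place at 6.
208 hashes to 5; 5,6 taken => place at 2.
216 hashes to 6; 6 taken => place at 0.
Table: [216, ∅, 208, ∅, ∅, 908, 89]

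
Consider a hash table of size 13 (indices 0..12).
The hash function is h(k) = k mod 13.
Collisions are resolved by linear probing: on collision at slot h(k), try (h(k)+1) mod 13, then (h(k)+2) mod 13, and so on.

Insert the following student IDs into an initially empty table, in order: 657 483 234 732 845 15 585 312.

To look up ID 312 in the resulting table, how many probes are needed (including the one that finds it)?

Insert 657: h=7, slot 7 empty → index 7.
Insert 483: h=2, slot 2 empty → index 2.
Insert 234: h=0, slot 0 empty → index 0.
Insert 732: h=4, slot 4 empty → index 4.
Insert 845: h=0, slot 0 occupied → index 1.
Insert 15: h=2, slot 2 occupied → index 3.
Insert 585: h=0, slots 0,1,2,3,4 occupied → index 5.
Insert 312: h=0, slots 0,1,2,3,4,5 occupied → index 6.
Table: [234, 845, 483, 15, 732, 585, 312, 657, —, —, —, —, —]
Lookup 312: h=0, probe 0,1,2,3,4,5,6 → found at 6.

7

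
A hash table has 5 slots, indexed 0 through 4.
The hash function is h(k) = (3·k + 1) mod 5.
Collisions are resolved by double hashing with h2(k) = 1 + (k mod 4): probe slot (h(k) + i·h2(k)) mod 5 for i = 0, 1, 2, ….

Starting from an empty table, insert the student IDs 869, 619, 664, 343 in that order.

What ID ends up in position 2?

619

869: h=3 => slot 3
619: h=3, h2=4, probe 3,2 => slot 2
664: h=3, h2=1, probe 3,4 => slot 4
343: h=0 => slot 0
Table: [343, -, 619, 869, 664]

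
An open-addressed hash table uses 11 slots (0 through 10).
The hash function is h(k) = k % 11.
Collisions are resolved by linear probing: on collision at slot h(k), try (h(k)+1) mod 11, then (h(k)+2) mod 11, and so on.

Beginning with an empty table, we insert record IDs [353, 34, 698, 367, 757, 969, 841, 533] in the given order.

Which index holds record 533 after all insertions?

Insert 353: h=1, slot 1 empty -> index 1.
Insert 34: h=1, slot 1 occupied -> index 2.
Insert 698: h=5, slot 5 empty -> index 5.
Insert 367: h=4, slot 4 empty -> index 4.
Insert 757: h=9, slot 9 empty -> index 9.
Insert 969: h=1, slots 1,2 occupied -> index 3.
Insert 841: h=5, slot 5 occupied -> index 6.
Insert 533: h=5, slots 5,6 occupied -> index 7.
Table: [∅, 353, 34, 969, 367, 698, 841, 533, ∅, 757, ∅]

7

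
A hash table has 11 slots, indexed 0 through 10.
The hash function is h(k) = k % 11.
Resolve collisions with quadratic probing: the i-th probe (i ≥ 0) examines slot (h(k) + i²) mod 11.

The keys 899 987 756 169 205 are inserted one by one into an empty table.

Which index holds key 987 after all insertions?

9

Insert 899: h=8, slot 8 empty → index 8.
Insert 987: h=8, slot 8 occupied → index 9.
Insert 756: h=8, slots 8,9 occupied → index 1.
Insert 169: h=4, slot 4 empty → index 4.
Insert 205: h=7, slot 7 empty → index 7.
Table: [_, 756, _, _, 169, _, _, 205, 899, 987, _]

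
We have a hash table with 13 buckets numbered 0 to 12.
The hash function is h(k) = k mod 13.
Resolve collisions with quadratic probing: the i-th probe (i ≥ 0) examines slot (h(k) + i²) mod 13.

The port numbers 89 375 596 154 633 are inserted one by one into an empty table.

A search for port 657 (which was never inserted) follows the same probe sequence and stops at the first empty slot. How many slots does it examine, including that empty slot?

2

Insert 89: h=11, slot 11 empty -> index 11.
Insert 375: h=11, slot 11 occupied -> index 12.
Insert 596: h=11, slots 11,12 occupied -> index 2.
Insert 154: h=11, slots 11,12,2 occupied -> index 7.
Insert 633: h=9, slot 9 empty -> index 9.
Table: [_, _, 596, _, _, _, _, 154, _, 633, _, 89, 375]
Lookup 657: h=7, probe 7,8 → slot 8 empty, not found.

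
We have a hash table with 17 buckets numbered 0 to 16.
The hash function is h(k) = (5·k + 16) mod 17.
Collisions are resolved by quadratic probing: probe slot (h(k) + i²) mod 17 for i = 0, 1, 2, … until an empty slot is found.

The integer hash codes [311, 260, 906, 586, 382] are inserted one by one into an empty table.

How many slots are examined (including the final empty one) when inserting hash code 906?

311 hashes to 7; slot 7 is free → place at 7.
260 hashes to 7; 7 taken → place at 8.
906 hashes to 7; 7,8 taken → place at 11.
586 hashes to 5; slot 5 is free → place at 5.
382 hashes to 5; 5 taken → place at 6.
Table: [_, _, _, _, _, 586, 382, 311, 260, _, _, 906, _, _, _, _, _]

3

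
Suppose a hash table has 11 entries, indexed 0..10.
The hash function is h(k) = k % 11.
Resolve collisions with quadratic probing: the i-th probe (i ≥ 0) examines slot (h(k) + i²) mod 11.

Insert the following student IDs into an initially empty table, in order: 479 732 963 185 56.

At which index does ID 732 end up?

7

Insert 479: h=6, slot 6 empty => index 6.
Insert 732: h=6, slot 6 occupied => index 7.
Insert 963: h=6, slots 6,7 occupied => index 10.
Insert 185: h=9, slot 9 empty => index 9.
Insert 56: h=1, slot 1 empty => index 1.
Table: [—, 56, —, —, —, —, 479, 732, —, 185, 963]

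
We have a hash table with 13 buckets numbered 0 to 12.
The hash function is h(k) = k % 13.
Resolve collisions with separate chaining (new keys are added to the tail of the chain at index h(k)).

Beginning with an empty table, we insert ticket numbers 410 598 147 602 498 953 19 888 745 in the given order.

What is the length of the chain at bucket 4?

6

410 -> bucket 7
598 -> bucket 0
147 -> bucket 4
602 -> bucket 4 (collision)
498 -> bucket 4 (collision)
953 -> bucket 4 (collision)
19 -> bucket 6
888 -> bucket 4 (collision)
745 -> bucket 4 (collision)
Final buckets:
0: 598
1: _
2: _
3: _
4: 147 -> 602 -> 498 -> 953 -> 888 -> 745
5: _
6: 19
7: 410
8: _
9: _
10: _
11: _
12: _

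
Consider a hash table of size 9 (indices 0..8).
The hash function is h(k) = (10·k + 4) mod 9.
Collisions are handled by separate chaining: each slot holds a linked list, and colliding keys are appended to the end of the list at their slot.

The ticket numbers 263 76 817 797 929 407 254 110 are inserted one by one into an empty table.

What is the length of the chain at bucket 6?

Insert 263: h=6, bucket 6 empty → new chain.
Insert 76: h=8, bucket 8 empty → new chain.
Insert 817: h=2, bucket 2 empty → new chain.
Insert 797: h=0, bucket 0 empty → new chain.
Insert 929: h=6, bucket 6 nonempty → append to chain.
Insert 407: h=6, bucket 6 nonempty → append to chain.
Insert 254: h=6, bucket 6 nonempty → append to chain.
Insert 110: h=6, bucket 6 nonempty → append to chain.
Final buckets:
0: 797
1: -
2: 817
3: -
4: -
5: -
6: 263 -> 929 -> 407 -> 254 -> 110
7: -
8: 76

5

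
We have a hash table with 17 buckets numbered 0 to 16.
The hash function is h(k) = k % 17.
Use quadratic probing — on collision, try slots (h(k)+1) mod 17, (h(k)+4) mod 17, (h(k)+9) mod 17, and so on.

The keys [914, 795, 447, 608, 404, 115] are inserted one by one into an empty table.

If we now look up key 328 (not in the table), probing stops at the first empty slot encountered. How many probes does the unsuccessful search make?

2

914 hashes to 13; slot 13 is free => place at 13.
795 hashes to 13; 13 taken => place at 14.
447 hashes to 5; slot 5 is free => place at 5.
608 hashes to 13; 13,14 taken => place at 0.
404 hashes to 13; 13,14,0,5 taken => place at 12.
115 hashes to 13; 13,14,0,5,12 taken => place at 4.
Table: [608, —, —, —, 115, 447, —, —, —, —, —, —, 404, 914, 795, —, —]
Lookup 328: h=5, probe 5,6 → slot 6 empty, not found.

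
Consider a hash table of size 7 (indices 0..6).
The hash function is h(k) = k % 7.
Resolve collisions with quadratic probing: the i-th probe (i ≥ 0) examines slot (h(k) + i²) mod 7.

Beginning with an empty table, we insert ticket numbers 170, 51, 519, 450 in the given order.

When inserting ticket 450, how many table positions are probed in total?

3

Insert 170: h=2, slot 2 empty -> index 2.
Insert 51: h=2, slot 2 occupied -> index 3.
Insert 519: h=1, slot 1 empty -> index 1.
Insert 450: h=2, slots 2,3 occupied -> index 6.
Table: [—, 519, 170, 51, —, —, 450]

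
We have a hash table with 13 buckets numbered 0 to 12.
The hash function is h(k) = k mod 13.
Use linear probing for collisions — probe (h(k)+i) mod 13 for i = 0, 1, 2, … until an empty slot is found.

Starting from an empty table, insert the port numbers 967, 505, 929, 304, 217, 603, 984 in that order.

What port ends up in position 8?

603

Insert 967: h=5, slot 5 empty -> index 5.
Insert 505: h=11, slot 11 empty -> index 11.
Insert 929: h=6, slot 6 empty -> index 6.
Insert 304: h=5, slots 5,6 occupied -> index 7.
Insert 217: h=9, slot 9 empty -> index 9.
Insert 603: h=5, slots 5,6,7 occupied -> index 8.
Insert 984: h=9, slot 9 occupied -> index 10.
Table: [., ., ., ., ., 967, 929, 304, 603, 217, 984, 505, .]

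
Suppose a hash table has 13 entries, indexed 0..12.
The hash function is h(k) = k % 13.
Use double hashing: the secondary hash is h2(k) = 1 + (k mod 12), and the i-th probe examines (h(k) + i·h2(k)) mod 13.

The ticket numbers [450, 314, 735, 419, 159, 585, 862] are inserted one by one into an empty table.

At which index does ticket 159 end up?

11

450: h=8 → slot 8
314: h=2 → slot 2
735: h=7 → slot 7
419: h=3 → slot 3
159: h=3, h2=4, probe 3,7,11 → slot 11
585: h=0 → slot 0
862: h=4 → slot 4
Table: [585, _, 314, 419, 862, _, _, 735, 450, _, _, 159, _]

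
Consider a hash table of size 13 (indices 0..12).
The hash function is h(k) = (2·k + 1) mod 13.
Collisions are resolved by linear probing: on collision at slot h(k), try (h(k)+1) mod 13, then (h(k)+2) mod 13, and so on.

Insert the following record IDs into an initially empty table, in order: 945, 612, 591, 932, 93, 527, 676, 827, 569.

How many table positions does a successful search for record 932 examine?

945: h=6 => slot 6
612: h=3 => slot 3
591: h=0 => slot 0
932: h=6, probe 6,7 => slot 7
93: h=5 => slot 5
527: h=2 => slot 2
676: h=1 => slot 1
827: h=4 => slot 4
569: h=8 => slot 8
Table: [591, 676, 527, 612, 827, 93, 945, 932, 569, -, -, -, -]
Lookup 932: h=6, probe 6,7 → found at 7.

2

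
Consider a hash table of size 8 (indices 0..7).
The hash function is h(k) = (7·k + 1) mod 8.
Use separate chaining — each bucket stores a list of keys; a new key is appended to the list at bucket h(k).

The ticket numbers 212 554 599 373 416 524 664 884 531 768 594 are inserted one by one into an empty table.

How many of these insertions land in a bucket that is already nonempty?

Insert 212: h=5, bucket 5 empty → new chain.
Insert 554: h=7, bucket 7 empty → new chain.
Insert 599: h=2, bucket 2 empty → new chain.
Insert 373: h=4, bucket 4 empty → new chain.
Insert 416: h=1, bucket 1 empty → new chain.
Insert 524: h=5, bucket 5 nonempty → append to chain.
Insert 664: h=1, bucket 1 nonempty → append to chain.
Insert 884: h=5, bucket 5 nonempty → append to chain.
Insert 531: h=6, bucket 6 empty → new chain.
Insert 768: h=1, bucket 1 nonempty → append to chain.
Insert 594: h=7, bucket 7 nonempty → append to chain.
Final buckets:
0: .
1: 416 -> 664 -> 768
2: 599
3: .
4: 373
5: 212 -> 524 -> 884
6: 531
7: 554 -> 594

5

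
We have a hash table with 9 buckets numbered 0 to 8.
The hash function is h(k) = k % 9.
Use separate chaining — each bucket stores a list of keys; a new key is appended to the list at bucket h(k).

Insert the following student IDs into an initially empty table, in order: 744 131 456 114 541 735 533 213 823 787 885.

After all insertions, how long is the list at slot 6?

5

Insert 744: h=6, bucket 6 empty → new chain.
Insert 131: h=5, bucket 5 empty → new chain.
Insert 456: h=6, bucket 6 nonempty → append to chain.
Insert 114: h=6, bucket 6 nonempty → append to chain.
Insert 541: h=1, bucket 1 empty → new chain.
Insert 735: h=6, bucket 6 nonempty → append to chain.
Insert 533: h=2, bucket 2 empty → new chain.
Insert 213: h=6, bucket 6 nonempty → append to chain.
Insert 823: h=4, bucket 4 empty → new chain.
Insert 787: h=4, bucket 4 nonempty → append to chain.
Insert 885: h=3, bucket 3 empty → new chain.
Final buckets:
0: .
1: 541
2: 533
3: 885
4: 823 -> 787
5: 131
6: 744 -> 456 -> 114 -> 735 -> 213
7: .
8: .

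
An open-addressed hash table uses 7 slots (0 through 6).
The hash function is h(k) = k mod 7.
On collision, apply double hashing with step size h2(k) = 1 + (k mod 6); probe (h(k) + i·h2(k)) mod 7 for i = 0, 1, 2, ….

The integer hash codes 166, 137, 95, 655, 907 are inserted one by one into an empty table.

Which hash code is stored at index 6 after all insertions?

655

Insert 166: h=5, slot 5 empty → index 5.
Insert 137: h=4, slot 4 empty → index 4.
Insert 95: h=4, h2=6, slot 4 occupied → index 3.
Insert 655: h=4, h2=2, slot 4 occupied → index 6.
Insert 907: h=4, h2=2, slots 4,6 occupied → index 1.
Table: [_, 907, _, 95, 137, 166, 655]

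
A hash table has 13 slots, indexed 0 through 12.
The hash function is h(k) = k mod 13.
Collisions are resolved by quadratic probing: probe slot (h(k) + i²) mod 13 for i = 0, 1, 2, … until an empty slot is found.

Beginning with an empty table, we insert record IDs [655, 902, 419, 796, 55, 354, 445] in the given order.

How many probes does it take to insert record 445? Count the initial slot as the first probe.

6

Insert 655: h=5, slot 5 empty → index 5.
Insert 902: h=5, slot 5 occupied → index 6.
Insert 419: h=3, slot 3 empty → index 3.
Insert 796: h=3, slot 3 occupied → index 4.
Insert 55: h=3, slots 3,4 occupied → index 7.
Insert 354: h=3, slots 3,4,7 occupied → index 12.
Insert 445: h=3, slots 3,4,7,12,6 occupied → index 2.
Table: [∅, ∅, 445, 419, 796, 655, 902, 55, ∅, ∅, ∅, ∅, 354]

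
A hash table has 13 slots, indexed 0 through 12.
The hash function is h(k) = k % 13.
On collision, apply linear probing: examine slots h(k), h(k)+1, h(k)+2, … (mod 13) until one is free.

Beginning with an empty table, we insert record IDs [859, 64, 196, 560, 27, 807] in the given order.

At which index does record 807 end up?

5

859 hashes to 1; slot 1 is free → place at 1.
64 hashes to 12; slot 12 is free → place at 12.
196 hashes to 1; 1 taken → place at 2.
560 hashes to 1; 1,2 taken → place at 3.
27 hashes to 1; 1,2,3 taken → place at 4.
807 hashes to 1; 1,2,3,4 taken → place at 5.
Table: [., 859, 196, 560, 27, 807, ., ., ., ., ., ., 64]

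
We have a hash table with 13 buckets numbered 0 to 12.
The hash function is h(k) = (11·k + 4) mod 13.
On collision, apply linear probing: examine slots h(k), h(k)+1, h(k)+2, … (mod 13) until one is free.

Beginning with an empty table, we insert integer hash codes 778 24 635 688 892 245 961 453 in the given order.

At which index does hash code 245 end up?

11

778 hashes to 8; slot 8 is free => place at 8.
24 hashes to 8; 8 taken => place at 9.
635 hashes to 8; 8,9 taken => place at 10.
688 hashes to 6; slot 6 is free => place at 6.
892 hashes to 1; slot 1 is free => place at 1.
245 hashes to 8; 8,9,10 taken => place at 11.
961 hashes to 6; 6 taken => place at 7.
453 hashes to 8; 8,9,10,11 taken => place at 12.
Table: [—, 892, —, —, —, —, 688, 961, 778, 24, 635, 245, 453]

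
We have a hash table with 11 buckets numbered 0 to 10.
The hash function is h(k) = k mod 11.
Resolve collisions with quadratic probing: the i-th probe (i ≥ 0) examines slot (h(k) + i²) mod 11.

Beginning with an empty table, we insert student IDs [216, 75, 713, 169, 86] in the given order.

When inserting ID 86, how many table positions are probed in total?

3

Insert 216: h=7, slot 7 empty -> index 7.
Insert 75: h=9, slot 9 empty -> index 9.
Insert 713: h=9, slot 9 occupied -> index 10.
Insert 169: h=4, slot 4 empty -> index 4.
Insert 86: h=9, slots 9,10 occupied -> index 2.
Table: [_, _, 86, _, 169, _, _, 216, _, 75, 713]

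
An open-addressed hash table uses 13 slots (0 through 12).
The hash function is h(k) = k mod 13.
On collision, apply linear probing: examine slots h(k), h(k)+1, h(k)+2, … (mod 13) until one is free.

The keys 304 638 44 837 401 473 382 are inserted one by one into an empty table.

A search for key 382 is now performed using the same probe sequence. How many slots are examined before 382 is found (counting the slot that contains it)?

304: h=5 -> slot 5
638: h=1 -> slot 1
44: h=5, probe 5,6 -> slot 6
837: h=5, probe 5,6,7 -> slot 7
401: h=11 -> slot 11
473: h=5, probe 5,6,7,8 -> slot 8
382: h=5, probe 5,6,7,8,9 -> slot 9
Table: [∅, 638, ∅, ∅, ∅, 304, 44, 837, 473, 382, ∅, 401, ∅]
Lookup 382: h=5, probe 5,6,7,8,9 → found at 9.

5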